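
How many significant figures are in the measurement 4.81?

3

4.81: every digit is nonzero and significant.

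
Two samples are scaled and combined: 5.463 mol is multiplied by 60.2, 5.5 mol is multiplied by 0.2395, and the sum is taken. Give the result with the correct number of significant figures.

5.463 × 60.2 = 328.8726 → 329 mol (3 s.f., last digit at the 10^0 place).
5.5 × 0.2395 = 1.31725 → 1.3 mol (2 s.f., last digit at the 10^-1 place).
Sum: 330.18985 mol; keep the coarser place, 10^0.
Result: 3.30 × 10^2 mol.

3.30 × 10^2 mol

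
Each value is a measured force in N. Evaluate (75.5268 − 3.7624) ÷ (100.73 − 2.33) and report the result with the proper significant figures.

0.7293

75.5268 − 3.7624 = 71.7644, limited to 4 d.p. → 6 s.f.; 100.73 − 2.33 = 98.40, limited to 2 d.p. → 4 s.f.
Carrying full precision, 71.7644 ÷ 98.40 = 0.72931300813…; keep min(6, 4) = 4 s.f.
Rounded to 4 significant figures: 0.7293.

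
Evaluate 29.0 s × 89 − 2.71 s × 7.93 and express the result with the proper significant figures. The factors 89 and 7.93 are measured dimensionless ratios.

29.0 × 89 = 2581 → 2.6 × 10³ s (2 s.f., last digit at the 10^2 place).
2.71 × 7.93 = 21.4903 → 21.5 s (3 s.f., last digit at the 10^-1 place).
Difference: 2559.5097 s; keep the coarser place, 10^2.
Result: 2.6 × 10³ s.

2.6 × 10³ s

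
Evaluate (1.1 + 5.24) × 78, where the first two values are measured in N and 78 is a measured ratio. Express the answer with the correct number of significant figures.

1.1 N + 5.24 N = 6.34 N; the sum is limited to 1 decimal place (2 s.f.).
Carrying full precision, 6.34 × 78 = 494.52 N; 78 has 2 s.f., so the result keeps min(2, 2) = 2 s.f.
Rounded to 2 significant figures: 4.9 × 10^2 N.

4.9 × 10^2 N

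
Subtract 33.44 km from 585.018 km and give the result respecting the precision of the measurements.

551.58 km

585.018 km − 33.44 km = 551.578 km.
Addition/subtraction keeps the fewest decimal places: 585.018 → 3 decimal places, 33.44 → 2 decimal places; limit is 2.
Rounded to 2 decimal places: 551.58 km.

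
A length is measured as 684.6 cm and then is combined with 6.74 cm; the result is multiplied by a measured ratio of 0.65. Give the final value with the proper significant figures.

684.6 cm + 6.74 cm = 691.34 cm; the sum is limited to 1 decimal place (4 s.f.).
Carrying full precision, 691.34 × 0.65 = 449.371 cm; 0.65 has 2 s.f., so the result keeps min(4, 2) = 2 s.f.
Rounded to 2 significant figures: 4.5 × 10² cm.

4.5 × 10² cm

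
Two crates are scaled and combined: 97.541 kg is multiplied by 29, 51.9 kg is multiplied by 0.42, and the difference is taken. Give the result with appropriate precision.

97.541 × 29 = 2828.689 → 2.8 × 10^3 kg (2 s.f., last digit at the 10^2 place).
51.9 × 0.42 = 21.798 → 22 kg (2 s.f., last digit at the 10^0 place).
Difference: 2806.891 kg; keep the coarser place, 10^2.
Result: 2.8 × 10^3 kg.

2.8 × 10^3 kg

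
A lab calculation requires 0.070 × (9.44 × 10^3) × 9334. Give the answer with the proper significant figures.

0.070 × (9.44 × 10^3) × 9334 = 6167907.2
Multiplication/division keeps the fewest significant figures: 0.070 → 2 s.f., 9.44 × 10^3 → 3 s.f., 9334 → 4 s.f.; limit is 2.
Rounded to 2 significant figures: 6.2 × 10^6.

6.2 × 10^6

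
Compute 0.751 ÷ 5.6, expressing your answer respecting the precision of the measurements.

0.751 ÷ 5.6 = 0.134107142857…
Multiplication/division keeps the fewest significant figures: 0.751 → 3 s.f., 5.6 → 2 s.f.; limit is 2.
Rounded to 2 significant figures: 1.3 × 10^-1.

1.3 × 10^-1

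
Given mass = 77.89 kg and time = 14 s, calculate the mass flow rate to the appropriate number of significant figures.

5.6 kg/s

mass flow rate = 77.89 kg ÷ 14 s = 5.56357142857… kg/s.
77.89 has 4 significant figures; 14 has 2.
Division/multiplication keeps the fewest: 2 significant figures.
Rounded: 5.6 kg/s.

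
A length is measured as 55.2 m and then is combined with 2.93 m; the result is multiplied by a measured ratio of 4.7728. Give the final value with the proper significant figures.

55.2 m + 2.93 m = 58.13 m; the sum is limited to 1 decimal place (3 s.f.).
Carrying full precision, 58.13 × 4.7728 = 277.442864 m; 4.7728 has 5 s.f., so the result keeps min(3, 5) = 3 s.f.
Rounded to 3 significant figures: 277 m.

277 m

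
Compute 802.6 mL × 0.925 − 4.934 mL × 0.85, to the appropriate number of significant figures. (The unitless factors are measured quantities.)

7.38 × 10² mL

802.6 × 0.925 = 742.405 → 742 mL (3 s.f., last digit at the 10^0 place).
4.934 × 0.85 = 4.1939 → 4.2 mL (2 s.f., last digit at the 10^-1 place).
Difference: 738.2111 mL; keep the coarser place, 10^0.
Result: 7.38 × 10² mL.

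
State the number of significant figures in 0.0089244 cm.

0.0089244: leading zeros are not significant.

5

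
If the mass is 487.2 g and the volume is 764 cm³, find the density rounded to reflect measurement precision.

density = 487.2 g ÷ 764 cm³ = 0.637696335079… g/cm³.
487.2 has 4 significant figures; 764 has 3.
Division/multiplication keeps the fewest: 3 significant figures.
Rounded: 0.638 g/cm³.

0.638 g/cm³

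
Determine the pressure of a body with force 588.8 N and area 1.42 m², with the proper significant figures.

pressure = 588.8 N ÷ 1.42 m² = 414.647887324… Pa.
588.8 has 4 significant figures; 1.42 has 3.
Division/multiplication keeps the fewest: 3 significant figures.
Rounded: 415 Pa.

415 Pa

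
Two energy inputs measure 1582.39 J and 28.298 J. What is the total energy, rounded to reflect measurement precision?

1582.39 J + 28.298 J = 1610.688 J.
Addition/subtraction keeps the fewest decimal places: 1582.39 → 2 decimal places, 28.298 → 3 decimal places; limit is 2.
Rounded to 2 decimal places: 1610.69 J.

1610.69 J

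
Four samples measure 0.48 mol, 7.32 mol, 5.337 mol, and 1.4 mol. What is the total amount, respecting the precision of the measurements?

14.5 mol

0.48 mol + 7.32 mol + 5.337 mol + 1.4 mol = 14.537 mol.
Addition/subtraction keeps the fewest decimal places: 0.48 → 2 decimal places, 7.32 → 2 decimal places, 5.337 → 3 decimal places, 1.4 → 1 decimal place; limit is 1.
Rounded to 1 decimal place: 14.5 mol.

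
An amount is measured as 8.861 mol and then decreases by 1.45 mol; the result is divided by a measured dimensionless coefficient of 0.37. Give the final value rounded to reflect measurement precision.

2.0 × 10¹ mol

8.861 mol − 1.45 mol = 7.411 mol; the difference is limited to 2 decimal places (3 s.f.).
Carrying full precision, 7.411 ÷ 0.37 = 20.0297297297… mol; 0.37 has 2 s.f., so the result keeps min(3, 2) = 2 s.f.
Rounded to 2 significant figures: 2.0 × 10¹ mol.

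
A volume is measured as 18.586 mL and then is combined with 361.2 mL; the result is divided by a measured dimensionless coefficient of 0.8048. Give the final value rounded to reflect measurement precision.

18.586 mL + 361.2 mL = 379.786 mL; the sum is limited to 1 decimal place (4 s.f.).
Carrying full precision, 379.786 ÷ 0.8048 = 471.901093439… mL; 0.8048 has 4 s.f., so the result keeps min(4, 4) = 4 s.f.
Rounded to 4 significant figures: 471.9 mL.

471.9 mL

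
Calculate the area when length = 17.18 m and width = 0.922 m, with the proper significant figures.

area = 17.18 m × 0.922 m = 15.83996 m².
17.18 has 4 significant figures; 0.922 has 3.
Division/multiplication keeps the fewest: 3 significant figures.
Rounded: 15.8 m².

15.8 m²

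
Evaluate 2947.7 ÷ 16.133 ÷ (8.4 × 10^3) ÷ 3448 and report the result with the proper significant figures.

2947.7 ÷ 16.133 ÷ (8.4 × 10^3) ÷ 3448 = 0.00000630843459067…
Multiplication/division keeps the fewest significant figures: 2947.7 → 5 s.f., 16.133 → 5 s.f., 8.4 × 10^3 → 2 s.f., 3448 → 4 s.f.; limit is 2.
Rounded to 2 significant figures: 6.3 × 10^-6.

6.3 × 10^-6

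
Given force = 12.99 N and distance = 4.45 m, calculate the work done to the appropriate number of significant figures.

57.8 J

work done = 12.99 N × 4.45 m = 57.8055 J.
12.99 has 4 significant figures; 4.45 has 3.
Division/multiplication keeps the fewest: 3 significant figures.
Rounded: 57.8 J.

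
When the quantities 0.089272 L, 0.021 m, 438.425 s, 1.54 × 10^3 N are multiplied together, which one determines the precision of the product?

0.089272 L → 5 s.f.; 0.021 m → 2 s.f.; 438.425 s → 6 s.f.; 1.54 × 10^3 N → 3 s.f.
The fewest is 2 significant figures, from 0.021 m.

0.021 m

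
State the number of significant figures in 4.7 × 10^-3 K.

4.7 × 10^-3: in scientific notation every digit of the coefficient is significant.

2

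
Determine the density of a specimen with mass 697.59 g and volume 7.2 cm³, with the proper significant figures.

97 g/cm³

density = 697.59 g ÷ 7.2 cm³ = 96.8875 g/cm³.
697.59 has 5 significant figures; 7.2 has 2.
Division/multiplication keeps the fewest: 2 significant figures.
Rounded: 97 g/cm³.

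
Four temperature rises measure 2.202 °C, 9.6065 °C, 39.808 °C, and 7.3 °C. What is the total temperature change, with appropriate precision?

2.202 °C + 9.6065 °C + 39.808 °C + 7.3 °C = 58.9165 °C.
Addition/subtraction keeps the fewest decimal places: 2.202 → 3 decimal places, 9.6065 → 4 decimal places, 39.808 → 3 decimal places, 7.3 → 1 decimal place; limit is 1.
Rounded to 1 decimal place: 58.9 °C.

58.9 °C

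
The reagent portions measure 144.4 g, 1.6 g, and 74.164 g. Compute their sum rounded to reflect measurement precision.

220.2 g

144.4 g + 1.6 g + 74.164 g = 220.164 g.
Addition/subtraction keeps the fewest decimal places: 144.4 → 1 decimal place, 1.6 → 1 decimal place, 74.164 → 3 decimal places; limit is 1.
Rounded to 1 decimal place: 220.2 g.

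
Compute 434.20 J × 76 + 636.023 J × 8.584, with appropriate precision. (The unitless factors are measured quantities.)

3.8 × 10^4 J

434.20 × 76 = 32999.2 → 3.3 × 10^4 J (2 s.f., last digit at the 10^3 place).
636.023 × 8.584 = 5459.621432 → 5.460 × 10^3 J (4 s.f., last digit at the 10^0 place).
Sum: 38458.821432 J; keep the coarser place, 10^3.
Result: 3.8 × 10^4 J.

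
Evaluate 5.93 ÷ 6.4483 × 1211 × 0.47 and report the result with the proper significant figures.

5.93 ÷ 6.4483 × 1211 × 0.47 = 523.42138238…
Multiplication/division keeps the fewest significant figures: 5.93 → 3 s.f., 6.4483 → 5 s.f., 1211 → 4 s.f., 0.47 → 2 s.f.; limit is 2.
Rounded to 2 significant figures: 5.2 × 10^2.

5.2 × 10^2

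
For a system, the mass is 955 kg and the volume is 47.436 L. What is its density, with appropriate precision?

density = 955 kg ÷ 47.436 L = 20.1323889029… kg/L.
955 has 3 significant figures; 47.436 has 5.
Division/multiplication keeps the fewest: 3 significant figures.
Rounded: 20.1 kg/L.

20.1 kg/L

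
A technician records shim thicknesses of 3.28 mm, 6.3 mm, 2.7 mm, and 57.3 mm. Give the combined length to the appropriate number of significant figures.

3.28 mm + 6.3 mm + 2.7 mm + 57.3 mm = 69.58 mm.
Addition/subtraction keeps the fewest decimal places: 3.28 → 2 decimal places, 6.3 → 1 decimal place, 2.7 → 1 decimal place, 57.3 → 1 decimal place; limit is 1.
Rounded to 1 decimal place: 69.6 mm.

69.6 mm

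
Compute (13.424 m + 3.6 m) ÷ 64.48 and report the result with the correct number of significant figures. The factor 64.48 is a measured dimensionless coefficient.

0.264 m

13.424 m + 3.6 m = 17.024 m; the sum is limited to 1 decimal place (3 s.f.).
Carrying full precision, 17.024 ÷ 64.48 = 0.264019851117… m; 64.48 has 4 s.f., so the result keeps min(3, 4) = 3 s.f.
Rounded to 3 significant figures: 0.264 m.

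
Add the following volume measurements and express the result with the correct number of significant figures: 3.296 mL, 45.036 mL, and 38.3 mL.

3.296 mL + 45.036 mL + 38.3 mL = 86.632 mL.
Addition/subtraction keeps the fewest decimal places: 3.296 → 3 decimal places, 45.036 → 3 decimal places, 38.3 → 1 decimal place; limit is 1.
Rounded to 1 decimal place: 86.6 mL.

86.6 mL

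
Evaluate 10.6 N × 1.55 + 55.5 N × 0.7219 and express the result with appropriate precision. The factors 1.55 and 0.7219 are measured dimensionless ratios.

56.5 N

10.6 × 1.55 = 16.43 → 16.4 N (3 s.f., last digit at the 10^-1 place).
55.5 × 0.7219 = 40.06545 → 40.1 N (3 s.f., last digit at the 10^-1 place).
Sum: 56.49545 N; keep the coarser place, 10^-1.
Result: 56.5 N.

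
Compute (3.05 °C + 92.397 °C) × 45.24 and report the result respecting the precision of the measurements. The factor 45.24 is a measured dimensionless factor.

3.05 °C + 92.397 °C = 95.447 °C; the sum is limited to 2 decimal places (4 s.f.).
Carrying full precision, 95.447 × 45.24 = 4318.02228 °C; 45.24 has 4 s.f., so the result keeps min(4, 4) = 4 s.f.
Rounded to 4 significant figures: 4.318 × 10³ °C.

4.318 × 10³ °C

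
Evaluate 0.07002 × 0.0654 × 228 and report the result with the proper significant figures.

0.07002 × 0.0654 × 228 = 1.044082224
Multiplication/division keeps the fewest significant figures: 0.07002 → 4 s.f., 0.0654 → 3 s.f., 228 → 3 s.f.; limit is 3.
Rounded to 3 significant figures: 1.04.

1.04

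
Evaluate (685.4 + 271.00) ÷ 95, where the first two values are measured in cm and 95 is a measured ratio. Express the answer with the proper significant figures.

10. cm

685.4 cm + 271.00 cm = 956.40 cm; the sum is limited to 1 decimal place (4 s.f.).
Carrying full precision, 956.40 ÷ 95 = 10.0673684211… cm; 95 has 2 s.f., so the result keeps min(4, 2) = 2 s.f.
Rounded to 2 significant figures: 10. cm.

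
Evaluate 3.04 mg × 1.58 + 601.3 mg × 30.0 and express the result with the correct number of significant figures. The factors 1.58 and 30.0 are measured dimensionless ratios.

3.04 × 1.58 = 4.8032 → 4.80 mg (3 s.f., last digit at the 10^-2 place).
601.3 × 30.0 = 18039 → 1.80 × 10^4 mg (3 s.f., last digit at the 10^2 place).
Sum: 18043.8032 mg; keep the coarser place, 10^2.
Result: 1.80 × 10^4 mg.

1.80 × 10^4 mg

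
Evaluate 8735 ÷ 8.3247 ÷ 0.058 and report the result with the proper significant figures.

1.8 × 10^4

8735 ÷ 8.3247 ÷ 0.058 = 18091.156231…
Multiplication/division keeps the fewest significant figures: 8735 → 4 s.f., 8.3247 → 5 s.f., 0.058 → 2 s.f.; limit is 2.
Rounded to 2 significant figures: 1.8 × 10^4.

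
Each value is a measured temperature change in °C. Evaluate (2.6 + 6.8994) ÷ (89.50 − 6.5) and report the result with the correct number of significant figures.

2.6 + 6.8994 = 9.4994, limited to 1 d.p. → 2 s.f.; 89.50 − 6.5 = 83.00, limited to 1 d.p. → 3 s.f.
Carrying full precision, 9.4994 ÷ 83.00 = 0.11445060241…; keep min(2, 3) = 2 s.f.
Rounded to 2 significant figures: 0.11.

0.11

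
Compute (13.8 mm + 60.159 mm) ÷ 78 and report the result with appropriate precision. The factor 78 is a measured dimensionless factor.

9.5 × 10^-1 mm

13.8 mm + 60.159 mm = 73.959 mm; the sum is limited to 1 decimal place (3 s.f.).
Carrying full precision, 73.959 ÷ 78 = 0.948192307692… mm; 78 has 2 s.f., so the result keeps min(3, 2) = 2 s.f.
Rounded to 2 significant figures: 9.5 × 10^-1 mm.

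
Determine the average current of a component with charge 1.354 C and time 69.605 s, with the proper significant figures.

average current = 1.354 C ÷ 69.605 s = 0.0194526255298… A.
1.354 has 4 significant figures; 69.605 has 5.
Division/multiplication keeps the fewest: 4 significant figures.
Rounded: 0.01945 A.

0.01945 A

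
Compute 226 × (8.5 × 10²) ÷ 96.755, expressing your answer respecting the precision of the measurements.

226 × (8.5 × 10²) ÷ 96.755 = 1985.42710971…
Multiplication/division keeps the fewest significant figures: 226 → 3 s.f., 8.5 × 10² → 2 s.f., 96.755 → 5 s.f.; limit is 2.
Rounded to 2 significant figures: 2.0 × 10³.

2.0 × 10³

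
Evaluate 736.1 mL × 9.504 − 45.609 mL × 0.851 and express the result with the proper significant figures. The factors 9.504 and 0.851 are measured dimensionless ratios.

6957 mL

736.1 × 9.504 = 6995.8944 → 6.996 × 10^3 mL (4 s.f., last digit at the 10^0 place).
45.609 × 0.851 = 38.813259 → 38.8 mL (3 s.f., last digit at the 10^-1 place).
Difference: 6957.081141 mL; keep the coarser place, 10^0.
Result: 6957 mL.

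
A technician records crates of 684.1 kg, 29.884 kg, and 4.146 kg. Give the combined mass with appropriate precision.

718.1 kg

684.1 kg + 29.884 kg + 4.146 kg = 718.130 kg.
Addition/subtraction keeps the fewest decimal places: 684.1 → 1 decimal place, 29.884 → 3 decimal places, 4.146 → 3 decimal places; limit is 1.
Rounded to 1 decimal place: 718.1 kg.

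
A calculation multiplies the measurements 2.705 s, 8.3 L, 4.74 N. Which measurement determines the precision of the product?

2.705 s → 4 s.f.; 8.3 L → 2 s.f.; 4.74 N → 3 s.f.
The fewest is 2 significant figures, from 8.3 L.

8.3 L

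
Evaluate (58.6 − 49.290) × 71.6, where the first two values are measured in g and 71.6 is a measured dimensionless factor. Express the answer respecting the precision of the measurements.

6.7 × 10^2 g

58.6 g − 49.290 g = 9.310 g; the difference is limited to 1 decimal place (2 s.f.).
Carrying full precision, 9.310 × 71.6 = 666.596 g; 71.6 has 3 s.f., so the result keeps min(2, 3) = 2 s.f.
Rounded to 2 significant figures: 6.7 × 10^2 g.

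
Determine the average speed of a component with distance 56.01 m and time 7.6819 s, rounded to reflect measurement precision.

7.291 m/s

average speed = 56.01 m ÷ 7.6819 s = 7.29116494617… m/s.
56.01 has 4 significant figures; 7.6819 has 5.
Division/multiplication keeps the fewest: 4 significant figures.
Rounded: 7.291 m/s.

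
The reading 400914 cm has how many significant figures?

400914: zeros between nonzero digits are significant.

6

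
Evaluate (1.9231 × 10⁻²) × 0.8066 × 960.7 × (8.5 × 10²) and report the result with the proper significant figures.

1.3 × 10⁴

(1.9231 × 10⁻²) × 0.8066 × 960.7 × (8.5 × 10²) = 12666.7967497…
Multiplication/division keeps the fewest significant figures: 1.9231 × 10⁻² → 5 s.f., 0.8066 → 4 s.f., 960.7 → 4 s.f., 8.5 × 10² → 2 s.f.; limit is 2.
Rounded to 2 significant figures: 1.3 × 10⁴.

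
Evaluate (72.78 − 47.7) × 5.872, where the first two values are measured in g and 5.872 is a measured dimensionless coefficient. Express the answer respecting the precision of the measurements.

72.78 g − 47.7 g = 25.08 g; the difference is limited to 1 decimal place (3 s.f.).
Carrying full precision, 25.08 × 5.872 = 147.26976 g; 5.872 has 4 s.f., so the result keeps min(3, 4) = 3 s.f.
Rounded to 3 significant figures: 147 g.

147 g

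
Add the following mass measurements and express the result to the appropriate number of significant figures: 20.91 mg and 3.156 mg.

24.07 mg

20.91 mg + 3.156 mg = 24.066 mg.
Addition/subtraction keeps the fewest decimal places: 20.91 → 2 decimal places, 3.156 → 3 decimal places; limit is 2.
Rounded to 2 decimal places: 24.07 mg.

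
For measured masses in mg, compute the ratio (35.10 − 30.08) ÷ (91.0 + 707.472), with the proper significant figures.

35.10 − 30.08 = 5.02, limited to 2 d.p. → 3 s.f.; 91.0 + 707.472 = 798.472, limited to 1 d.p. → 4 s.f.
Carrying full precision, 5.02 ÷ 798.472 = 0.00628700818563…; keep min(3, 4) = 3 s.f.
Rounded to 3 significant figures: 0.00629.

0.00629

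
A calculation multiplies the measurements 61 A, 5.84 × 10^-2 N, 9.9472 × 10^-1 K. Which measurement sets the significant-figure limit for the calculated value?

61 A

61 A → 2 s.f.; 5.84 × 10^-2 N → 3 s.f.; 9.9472 × 10^-1 K → 5 s.f.
The fewest is 2 significant figures, from 61 A.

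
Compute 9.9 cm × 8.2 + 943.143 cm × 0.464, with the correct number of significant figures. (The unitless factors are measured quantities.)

519 cm

9.9 × 8.2 = 81.18 → 81 cm (2 s.f., last digit at the 10^0 place).
943.143 × 0.464 = 437.618352 → 438 cm (3 s.f., last digit at the 10^0 place).
Sum: 518.798352 cm; keep the coarser place, 10^0.
Result: 519 cm.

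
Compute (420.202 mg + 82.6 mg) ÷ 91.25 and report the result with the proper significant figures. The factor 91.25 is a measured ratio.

5.510 mg

420.202 mg + 82.6 mg = 502.802 mg; the sum is limited to 1 decimal place (4 s.f.).
Carrying full precision, 502.802 ÷ 91.25 = 5.51015890411… mg; 91.25 has 4 s.f., so the result keeps min(4, 4) = 4 s.f.
Rounded to 4 significant figures: 5.510 mg.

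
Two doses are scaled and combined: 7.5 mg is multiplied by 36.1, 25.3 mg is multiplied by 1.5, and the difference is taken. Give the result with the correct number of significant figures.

7.5 × 36.1 = 270.75 → 2.7 × 10² mg (2 s.f., last digit at the 10^1 place).
25.3 × 1.5 = 37.95 → 38 mg (2 s.f., last digit at the 10^0 place).
Difference: 232.8 mg; keep the coarser place, 10^1.
Result: 2.3 × 10² mg.

2.3 × 10² mg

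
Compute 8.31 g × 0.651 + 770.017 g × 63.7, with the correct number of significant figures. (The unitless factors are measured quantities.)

4.91 × 10^4 g

8.31 × 0.651 = 5.40981 → 5.41 g (3 s.f., last digit at the 10^-2 place).
770.017 × 63.7 = 49050.0829 → 4.91 × 10^4 g (3 s.f., last digit at the 10^2 place).
Sum: 49055.49271 g; keep the coarser place, 10^2.
Result: 4.91 × 10^4 g.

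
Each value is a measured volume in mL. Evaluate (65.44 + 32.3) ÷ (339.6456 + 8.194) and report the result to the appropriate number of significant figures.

65.44 + 32.3 = 97.74, limited to 1 d.p. → 3 s.f.; 339.6456 + 8.194 = 347.8396, limited to 3 d.p. → 6 s.f.
Carrying full precision, 97.74 ÷ 347.8396 = 0.280991583477…; keep min(3, 6) = 3 s.f.
Rounded to 3 significant figures: 0.281.

0.281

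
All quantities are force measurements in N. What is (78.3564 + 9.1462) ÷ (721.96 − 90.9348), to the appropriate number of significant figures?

0.13867

78.3564 + 9.1462 = 87.5026, limited to 4 d.p. → 6 s.f.; 721.96 − 90.9348 = 631.0252, limited to 2 d.p. → 5 s.f.
Carrying full precision, 87.5026 ÷ 631.0252 = 0.138667362254…; keep min(6, 5) = 5 s.f.
Rounded to 5 significant figures: 0.13867.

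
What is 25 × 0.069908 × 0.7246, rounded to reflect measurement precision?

1.3

25 × 0.069908 × 0.7246 = 1.26638342
Multiplication/division keeps the fewest significant figures: 25 → 2 s.f., 0.069908 → 5 s.f., 0.7246 → 4 s.f.; limit is 2.
Rounded to 2 significant figures: 1.3.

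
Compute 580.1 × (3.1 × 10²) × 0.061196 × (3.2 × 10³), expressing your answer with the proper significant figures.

580.1 × (3.1 × 10²) × 0.061196 × (3.2 × 10³) = 35215801.2032
Multiplication/division keeps the fewest significant figures: 580.1 → 4 s.f., 3.1 × 10² → 2 s.f., 0.061196 → 5 s.f., 3.2 × 10³ → 2 s.f.; limit is 2.
Rounded to 2 significant figures: 3.5 × 10⁷.

3.5 × 10⁷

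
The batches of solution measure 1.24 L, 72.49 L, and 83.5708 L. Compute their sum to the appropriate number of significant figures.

1.24 L + 72.49 L + 83.5708 L = 157.3008 L.
Addition/subtraction keeps the fewest decimal places: 1.24 → 2 decimal places, 72.49 → 2 decimal places, 83.5708 → 4 decimal places; limit is 2.
Rounded to 2 decimal places: 1.5730 × 10^2 L.

1.5730 × 10^2 L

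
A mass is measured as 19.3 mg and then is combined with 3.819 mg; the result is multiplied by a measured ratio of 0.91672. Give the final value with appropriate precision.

21.2 mg

19.3 mg + 3.819 mg = 23.119 mg; the sum is limited to 1 decimal place (3 s.f.).
Carrying full precision, 23.119 × 0.91672 = 21.19364968 mg; 0.91672 has 5 s.f., so the result keeps min(3, 5) = 3 s.f.
Rounded to 3 significant figures: 21.2 mg.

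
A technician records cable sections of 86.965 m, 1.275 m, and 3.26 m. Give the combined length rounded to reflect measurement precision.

91.50 m

86.965 m + 1.275 m + 3.26 m = 91.500 m.
Addition/subtraction keeps the fewest decimal places: 86.965 → 3 decimal places, 1.275 → 3 decimal places, 3.26 → 2 decimal places; limit is 2.
Rounded to 2 decimal places: 91.50 m.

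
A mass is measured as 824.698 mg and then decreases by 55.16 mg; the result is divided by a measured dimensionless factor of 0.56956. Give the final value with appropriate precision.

824.698 mg − 55.16 mg = 769.538 mg; the difference is limited to 2 decimal places (5 s.f.).
Carrying full precision, 769.538 ÷ 0.56956 = 1351.10962849… mg; 0.56956 has 5 s.f., so the result keeps min(5, 5) = 5 s.f.
Rounded to 5 significant figures: 1351.1 mg.

1351.1 mg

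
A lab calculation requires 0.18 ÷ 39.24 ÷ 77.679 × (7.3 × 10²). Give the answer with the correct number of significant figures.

0.18 ÷ 39.24 ÷ 77.679 × (7.3 × 10²) = 0.043108483029…
Multiplication/division keeps the fewest significant figures: 0.18 → 2 s.f., 39.24 → 4 s.f., 77.679 → 5 s.f., 7.3 × 10² → 2 s.f.; limit is 2.
Rounded to 2 significant figures: 0.043.

0.043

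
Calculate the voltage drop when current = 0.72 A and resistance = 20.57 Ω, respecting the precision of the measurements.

voltage drop = 0.72 A × 20.57 Ω = 14.8104 V.
0.72 has 2 significant figures; 20.57 has 4.
Division/multiplication keeps the fewest: 2 significant figures.
Rounded: 15 V.

15 V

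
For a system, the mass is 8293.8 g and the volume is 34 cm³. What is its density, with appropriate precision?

density = 8293.8 g ÷ 34 cm³ = 243.935294118… g/cm³.
8293.8 has 5 significant figures; 34 has 2.
Division/multiplication keeps the fewest: 2 significant figures.
Rounded: 2.4 × 10^2 g/cm³.

2.4 × 10^2 g/cm³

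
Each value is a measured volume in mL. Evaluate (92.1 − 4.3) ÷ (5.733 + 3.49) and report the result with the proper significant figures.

92.1 − 4.3 = 87.8, limited to 1 d.p. → 3 s.f.; 5.733 + 3.49 = 9.223, limited to 2 d.p. → 3 s.f.
Carrying full precision, 87.8 ÷ 9.223 = 9.51967906321…; keep min(3, 3) = 3 s.f.
Rounded to 3 significant figures: 9.52.

9.52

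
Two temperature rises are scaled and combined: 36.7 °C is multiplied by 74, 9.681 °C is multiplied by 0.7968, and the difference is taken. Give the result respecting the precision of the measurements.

36.7 × 74 = 2715.8 → 2.7 × 10³ °C (2 s.f., last digit at the 10^2 place).
9.681 × 0.7968 = 7.7138208 → 7.714 °C (4 s.f., last digit at the 10^-3 place).
Difference: 2708.0861792 °C; keep the coarser place, 10^2.
Result: 2.7 × 10³ °C.

2.7 × 10³ °C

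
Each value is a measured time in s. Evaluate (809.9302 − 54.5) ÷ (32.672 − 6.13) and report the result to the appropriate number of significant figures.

809.9302 − 54.5 = 755.4302, limited to 1 d.p. → 4 s.f.; 32.672 − 6.13 = 26.542, limited to 2 d.p. → 4 s.f.
Carrying full precision, 755.4302 ÷ 26.542 = 28.461690905…; keep min(4, 4) = 4 s.f.
Rounded to 4 significant figures: 28.46.

28.46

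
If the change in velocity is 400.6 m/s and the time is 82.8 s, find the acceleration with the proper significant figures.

acceleration = 400.6 m/s ÷ 82.8 s = 4.83816425121… m/s².
400.6 has 4 significant figures; 82.8 has 3.
Division/multiplication keeps the fewest: 3 significant figures.
Rounded: 4.84 m/s².

4.84 m/s²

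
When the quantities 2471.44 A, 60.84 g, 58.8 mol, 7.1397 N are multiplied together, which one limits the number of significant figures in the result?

58.8 mol

2471.44 A → 6 s.f.; 60.84 g → 4 s.f.; 58.8 mol → 3 s.f.; 7.1397 N → 5 s.f.
The fewest is 3 significant figures, from 58.8 mol.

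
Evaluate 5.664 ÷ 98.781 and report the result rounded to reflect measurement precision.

0.05734

5.664 ÷ 98.781 = 0.0573389619461…
Multiplication/division keeps the fewest significant figures: 5.664 → 4 s.f., 98.781 → 5 s.f.; limit is 4.
Rounded to 4 significant figures: 0.05734.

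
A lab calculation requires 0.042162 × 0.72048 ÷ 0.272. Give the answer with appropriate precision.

0.042162 × 0.72048 ÷ 0.272 = 0.111679697647…
Multiplication/division keeps the fewest significant figures: 0.042162 → 5 s.f., 0.72048 → 5 s.f., 0.272 → 3 s.f.; limit is 3.
Rounded to 3 significant figures: 0.112.

0.112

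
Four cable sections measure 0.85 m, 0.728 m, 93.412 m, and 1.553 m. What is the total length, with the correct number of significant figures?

0.85 m + 0.728 m + 93.412 m + 1.553 m = 96.543 m.
Addition/subtraction keeps the fewest decimal places: 0.85 → 2 decimal places, 0.728 → 3 decimal places, 93.412 → 3 decimal places, 1.553 → 3 decimal places; limit is 2.
Rounded to 2 decimal places: 96.54 m.

96.54 m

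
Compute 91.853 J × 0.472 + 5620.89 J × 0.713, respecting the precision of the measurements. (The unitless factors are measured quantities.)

91.853 × 0.472 = 43.354616 → 43.4 J (3 s.f., last digit at the 10^-1 place).
5620.89 × 0.713 = 4007.69457 → 4.01 × 10³ J (3 s.f., last digit at the 10^1 place).
Sum: 4051.049186 J; keep the coarser place, 10^1.
Result: 4.05 × 10³ J.

4.05 × 10³ J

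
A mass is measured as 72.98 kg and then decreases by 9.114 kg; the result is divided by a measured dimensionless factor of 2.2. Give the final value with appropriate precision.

72.98 kg − 9.114 kg = 63.866 kg; the difference is limited to 2 decimal places (4 s.f.).
Carrying full precision, 63.866 ÷ 2.2 = 29.03 kg; 2.2 has 2 s.f., so the result keeps min(4, 2) = 2 s.f.
Rounded to 2 significant figures: 29 kg.

29 kg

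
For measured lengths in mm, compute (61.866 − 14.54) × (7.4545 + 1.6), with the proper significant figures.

4.3 × 10^2 mm²

61.866 − 14.54 = 47.326, limited to 2 d.p. → 4 s.f.; 7.4545 + 1.6 = 9.0545, limited to 1 d.p. → 2 s.f.
Carrying full precision, 47.326 × 9.0545 = 428.513267; keep min(4, 2) = 2 s.f.
Rounded to 2 significant figures: 4.3 × 10^2 mm².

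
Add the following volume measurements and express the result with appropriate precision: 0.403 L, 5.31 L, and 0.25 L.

0.403 L + 5.31 L + 0.25 L = 5.963 L.
Addition/subtraction keeps the fewest decimal places: 0.403 → 3 decimal places, 5.31 → 2 decimal places, 0.25 → 2 decimal places; limit is 2.
Rounded to 2 decimal places: 5.96 L.

5.96 L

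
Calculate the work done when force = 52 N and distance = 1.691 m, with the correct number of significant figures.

work done = 52 N × 1.691 m = 87.932 J.
52 has 2 significant figures; 1.691 has 4.
Division/multiplication keeps the fewest: 2 significant figures.
Rounded: 88 J.

88 J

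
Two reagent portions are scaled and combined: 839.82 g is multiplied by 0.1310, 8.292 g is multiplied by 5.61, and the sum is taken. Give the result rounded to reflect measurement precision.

839.82 × 0.1310 = 110.01642 → 1.100 × 10² g (4 s.f., last digit at the 10^-1 place).
8.292 × 5.61 = 46.51812 → 46.5 g (3 s.f., last digit at the 10^-1 place).
Sum: 156.53454 g; keep the coarser place, 10^-1.
Result: 156.5 g.

156.5 g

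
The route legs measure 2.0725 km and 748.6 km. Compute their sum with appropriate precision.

2.0725 km + 748.6 km = 750.6725 km.
Addition/subtraction keeps the fewest decimal places: 2.0725 → 4 decimal places, 748.6 → 1 decimal place; limit is 1.
Rounded to 1 decimal place: 750.7 km.

750.7 km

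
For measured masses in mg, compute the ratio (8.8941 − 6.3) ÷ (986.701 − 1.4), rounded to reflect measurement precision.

0.0026

8.8941 − 6.3 = 2.5941, limited to 1 d.p. → 2 s.f.; 986.701 − 1.4 = 985.301, limited to 1 d.p. → 4 s.f.
Carrying full precision, 2.5941 ÷ 985.301 = 0.00263279952015…; keep min(2, 4) = 2 s.f.
Rounded to 2 significant figures: 0.0026.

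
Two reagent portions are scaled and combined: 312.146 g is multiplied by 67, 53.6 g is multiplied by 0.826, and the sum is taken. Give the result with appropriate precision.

2.1 × 10^4 g

312.146 × 67 = 20913.782 → 2.1 × 10^4 g (2 s.f., last digit at the 10^3 place).
53.6 × 0.826 = 44.2736 → 44.3 g (3 s.f., last digit at the 10^-1 place).
Sum: 20958.0556 g; keep the coarser place, 10^3.
Result: 2.1 × 10^4 g.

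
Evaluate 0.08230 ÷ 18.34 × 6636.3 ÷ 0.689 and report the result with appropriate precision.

0.08230 ÷ 18.34 × 6636.3 ÷ 0.689 = 43.2222421824…
Multiplication/division keeps the fewest significant figures: 0.08230 → 4 s.f., 18.34 → 4 s.f., 6636.3 → 5 s.f., 0.689 → 3 s.f.; limit is 3.
Rounded to 3 significant figures: 43.2.

43.2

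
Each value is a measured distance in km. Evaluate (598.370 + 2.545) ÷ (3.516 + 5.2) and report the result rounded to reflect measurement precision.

69

598.370 + 2.545 = 600.915, limited to 3 d.p. → 6 s.f.; 3.516 + 5.2 = 8.716, limited to 1 d.p. → 2 s.f.
Carrying full precision, 600.915 ÷ 8.716 = 68.9438962827…; keep min(6, 2) = 2 s.f.
Rounded to 2 significant figures: 69.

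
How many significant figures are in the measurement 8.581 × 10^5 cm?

4

8.581 × 10^5: in scientific notation every digit of the coefficient is significant.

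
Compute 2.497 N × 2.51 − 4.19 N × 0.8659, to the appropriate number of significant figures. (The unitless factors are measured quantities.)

2.497 × 2.51 = 6.26747 → 6.27 N (3 s.f., last digit at the 10^-2 place).
4.19 × 0.8659 = 3.628121 → 3.63 N (3 s.f., last digit at the 10^-2 place).
Difference: 2.639349 N; keep the coarser place, 10^-2.
Result: 2.64 N.

2.64 N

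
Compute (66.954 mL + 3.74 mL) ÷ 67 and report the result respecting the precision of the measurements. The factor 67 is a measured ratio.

1.1 mL

66.954 mL + 3.74 mL = 70.694 mL; the sum is limited to 2 decimal places (4 s.f.).
Carrying full precision, 70.694 ÷ 67 = 1.05513432836… mL; 67 has 2 s.f., so the result keeps min(4, 2) = 2 s.f.
Rounded to 2 significant figures: 1.1 mL.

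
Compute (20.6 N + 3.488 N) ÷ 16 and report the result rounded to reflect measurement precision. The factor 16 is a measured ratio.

1.5 N

20.6 N + 3.488 N = 24.088 N; the sum is limited to 1 decimal place (3 s.f.).
Carrying full precision, 24.088 ÷ 16 = 1.5055 N; 16 has 2 s.f., so the result keeps min(3, 2) = 2 s.f.
Rounded to 2 significant figures: 1.5 N.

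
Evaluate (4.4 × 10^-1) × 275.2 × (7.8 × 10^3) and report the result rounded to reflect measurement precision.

(4.4 × 10^-1) × 275.2 × (7.8 × 10^3) = 944486.4
Multiplication/division keeps the fewest significant figures: 4.4 × 10^-1 → 2 s.f., 275.2 → 4 s.f., 7.8 × 10^3 → 2 s.f.; limit is 2.
Rounded to 2 significant figures: 9.4 × 10^5.

9.4 × 10^5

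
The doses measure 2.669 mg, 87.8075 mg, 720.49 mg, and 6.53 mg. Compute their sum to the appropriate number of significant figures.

2.669 mg + 87.8075 mg + 720.49 mg + 6.53 mg = 817.4965 mg.
Addition/subtraction keeps the fewest decimal places: 2.669 → 3 decimal places, 87.8075 → 4 decimal places, 720.49 → 2 decimal places, 6.53 → 2 decimal places; limit is 2.
Rounded to 2 decimal places: 8.1750 × 10^2 mg.

8.1750 × 10^2 mg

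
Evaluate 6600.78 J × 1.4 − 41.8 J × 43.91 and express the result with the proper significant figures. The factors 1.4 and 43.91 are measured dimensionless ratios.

7.4 × 10^3 J

6600.78 × 1.4 = 9241.092 → 9.2 × 10^3 J (2 s.f., last digit at the 10^2 place).
41.8 × 43.91 = 1835.438 → 1.84 × 10^3 J (3 s.f., last digit at the 10^1 place).
Difference: 7405.654 J; keep the coarser place, 10^2.
Result: 7.4 × 10^3 J.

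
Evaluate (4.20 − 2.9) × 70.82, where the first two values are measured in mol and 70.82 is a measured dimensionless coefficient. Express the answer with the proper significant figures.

92 mol

4.20 mol − 2.9 mol = 1.30 mol; the difference is limited to 1 decimal place (2 s.f.).
Carrying full precision, 1.30 × 70.82 = 92.066 mol; 70.82 has 4 s.f., so the result keeps min(2, 4) = 2 s.f.
Rounded to 2 significant figures: 92 mol.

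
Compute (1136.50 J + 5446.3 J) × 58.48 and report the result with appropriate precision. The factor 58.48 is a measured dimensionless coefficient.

3.850 × 10⁵ J

1136.50 J + 5446.3 J = 6582.80 J; the sum is limited to 1 decimal place (5 s.f.).
Carrying full precision, 6582.80 × 58.48 = 384962.144 J; 58.48 has 4 s.f., so the result keeps min(5, 4) = 4 s.f.
Rounded to 4 significant figures: 3.850 × 10⁵ J.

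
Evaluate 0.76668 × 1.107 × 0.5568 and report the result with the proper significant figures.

0.4726

0.76668 × 1.107 × 0.5568 = 0.472564378368
Multiplication/division keeps the fewest significant figures: 0.76668 → 5 s.f., 1.107 → 4 s.f., 0.5568 → 4 s.f.; limit is 4.
Rounded to 4 significant figures: 0.4726.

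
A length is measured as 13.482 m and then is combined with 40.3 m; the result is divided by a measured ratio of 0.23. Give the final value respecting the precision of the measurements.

13.482 m + 40.3 m = 53.782 m; the sum is limited to 1 decimal place (3 s.f.).
Carrying full precision, 53.782 ÷ 0.23 = 233.834782609… m; 0.23 has 2 s.f., so the result keeps min(3, 2) = 2 s.f.
Rounded to 2 significant figures: 2.3 × 10^2 m.

2.3 × 10^2 m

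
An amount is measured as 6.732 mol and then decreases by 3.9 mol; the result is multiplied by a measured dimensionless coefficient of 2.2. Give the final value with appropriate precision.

6.2 mol

6.732 mol − 3.9 mol = 2.832 mol; the difference is limited to 1 decimal place (2 s.f.).
Carrying full precision, 2.832 × 2.2 = 6.2304 mol; 2.2 has 2 s.f., so the result keeps min(2, 2) = 2 s.f.
Rounded to 2 significant figures: 6.2 mol.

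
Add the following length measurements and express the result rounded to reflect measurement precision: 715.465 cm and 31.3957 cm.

746.861 cm

715.465 cm + 31.3957 cm = 746.8607 cm.
Addition/subtraction keeps the fewest decimal places: 715.465 → 3 decimal places, 31.3957 → 4 decimal places; limit is 3.
Rounded to 3 decimal places: 746.861 cm.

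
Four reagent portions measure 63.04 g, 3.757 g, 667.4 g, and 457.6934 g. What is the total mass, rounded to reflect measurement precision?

63.04 g + 3.757 g + 667.4 g + 457.6934 g = 1191.8904 g.
Addition/subtraction keeps the fewest decimal places: 63.04 → 2 decimal places, 3.757 → 3 decimal places, 667.4 → 1 decimal place, 457.6934 → 4 decimal places; limit is 1.
Rounded to 1 decimal place: 1.1919 × 10^3 g.

1.1919 × 10^3 g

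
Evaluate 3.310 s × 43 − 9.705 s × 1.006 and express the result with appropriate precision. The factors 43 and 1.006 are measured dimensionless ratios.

3.310 × 43 = 142.33 → 1.4 × 10² s (2 s.f., last digit at the 10^1 place).
9.705 × 1.006 = 9.76323 → 9.763 s (4 s.f., last digit at the 10^-3 place).
Difference: 132.56677 s; keep the coarser place, 10^1.
Result: 1.3 × 10² s.

1.3 × 10² s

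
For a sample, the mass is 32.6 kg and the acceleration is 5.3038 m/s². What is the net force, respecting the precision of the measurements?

net force = 32.6 kg × 5.3038 m/s² = 172.90388 N.
32.6 has 3 significant figures; 5.3038 has 5.
Division/multiplication keeps the fewest: 3 significant figures.
Rounded: 173 N.

173 N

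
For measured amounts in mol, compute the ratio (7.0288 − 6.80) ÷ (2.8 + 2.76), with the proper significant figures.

0.041

7.0288 − 6.80 = 0.2288, limited to 2 d.p. → 2 s.f.; 2.8 + 2.76 = 5.56, limited to 1 d.p. → 2 s.f.
Carrying full precision, 0.2288 ÷ 5.56 = 0.0411510791367…; keep min(2, 2) = 2 s.f.
Rounded to 2 significant figures: 0.041.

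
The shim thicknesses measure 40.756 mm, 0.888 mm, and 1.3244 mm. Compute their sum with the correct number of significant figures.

42.968 mm

40.756 mm + 0.888 mm + 1.3244 mm = 42.9684 mm.
Addition/subtraction keeps the fewest decimal places: 40.756 → 3 decimal places, 0.888 → 3 decimal places, 1.3244 → 4 decimal places; limit is 3.
Rounded to 3 decimal places: 42.968 mm.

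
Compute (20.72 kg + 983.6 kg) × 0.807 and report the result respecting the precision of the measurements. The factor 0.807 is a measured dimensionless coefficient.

20.72 kg + 983.6 kg = 1004.32 kg; the sum is limited to 1 decimal place (5 s.f.).
Carrying full precision, 1004.32 × 0.807 = 810.48624 kg; 0.807 has 3 s.f., so the result keeps min(5, 3) = 3 s.f.
Rounded to 3 significant figures: 8.10 × 10² kg.

8.10 × 10² kg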